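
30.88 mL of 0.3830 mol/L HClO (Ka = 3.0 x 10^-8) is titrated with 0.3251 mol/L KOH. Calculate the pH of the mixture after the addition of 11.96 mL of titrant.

7.21

Initial n(HClO) = 0.3830 x 0.03088 = 0.01183 mol.
n(KOH) added = 0.3251 x 0.01196 = 0.003888 mol, converting that many moles of HClO to ClO-.
Remaining n(HClO) = 0.007939 mol; n(ClO-) = 0.003888 mol.
By Henderson-Hasselbalch, pH = pKa + log([A^-]/[HA]) = 7.52 + log(0.003888/0.007939) = 7.52 + (-0.31) = 7.21.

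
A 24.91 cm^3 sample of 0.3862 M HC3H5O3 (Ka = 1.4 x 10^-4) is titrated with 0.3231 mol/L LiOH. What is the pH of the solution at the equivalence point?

n(HC3H5O3) = 0.3862 x 0.02491 = 0.009620 mol; V(LiOH) at equivalence = 0.009620/0.3231 = 0.02977 L.
At equivalence all the acid is converted to C3H5O3-; total volume = 0.02491 + 0.02977 = 0.05468 L, so [C3H5O3-] = 0.009620/0.05468 = 0.1759 M.
Kb = Kw/Ka = 1.0e-14 / 1.4 x 10^-4 = 7.14e-11.
[OH^-] = sqrt(Kb x [C3H5O3-]) = sqrt(7.14e-11 x 0.1759) = 3.54e-6 M.
pOH = 5.45, so pH = 14.00 - 5.45 = 8.55.

8.55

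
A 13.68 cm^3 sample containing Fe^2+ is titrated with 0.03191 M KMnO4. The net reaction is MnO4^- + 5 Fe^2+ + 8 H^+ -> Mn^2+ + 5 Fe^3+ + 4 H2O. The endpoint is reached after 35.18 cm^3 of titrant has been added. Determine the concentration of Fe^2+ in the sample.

n(KMnO4) = 0.03191 x 0.03518 = 0.001123 mol.
From the balanced equation, 1 mol KMnO4 reacts with 5 mol Fe^2+, so n(Fe^2+) = 0.001123 x 5/1 = 0.005613 mol.
[Fe^2+] = 0.005613 / 0.01368 L = 0.410 M.

0.410 M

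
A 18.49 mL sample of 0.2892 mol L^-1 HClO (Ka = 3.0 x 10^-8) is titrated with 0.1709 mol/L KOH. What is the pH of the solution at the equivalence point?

n(HClO) = 0.2892 x 0.01849 = 0.005347 mol; V(KOH) at equivalence = 0.005347/0.1709 = 0.03129 L.
At equivalence all the acid is converted to ClO-; total volume = 0.01849 + 0.03129 = 0.04978 L, so [ClO-] = 0.005347/0.04978 = 0.1074 M.
Kb = Kw/Ka = 1.0e-14 / 3.0 x 10^-8 = 3.33e-7.
[OH^-] = sqrt(Kb x [ClO-]) = sqrt(3.33e-7 x 0.1074) = 0.000189 M.
pOH = 3.72, so pH = 14.00 - 3.72 = 10.28.

10.28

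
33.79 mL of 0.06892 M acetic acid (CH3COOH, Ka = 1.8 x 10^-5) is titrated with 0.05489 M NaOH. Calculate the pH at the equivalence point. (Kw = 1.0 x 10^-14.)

8.61

n(CH3COOH) = 0.06892 x 0.03379 = 0.002329 mol; V(NaOH) at equivalence = 0.002329/0.05489 = 0.04243 L.
At equivalence all the acid is converted to CH3COO-; total volume = 0.03379 + 0.04243 = 0.07622 L, so [CH3COO-] = 0.002329/0.07622 = 0.03056 M.
Kb = Kw/Ka = 1.0e-14 / 1.8 x 10^-5 = 5.56e-10.
[OH^-] = sqrt(Kb x [CH3COO-]) = sqrt(5.56e-10 x 0.03056) = 4.12e-6 M.
pOH = 5.39, so pH = 14.00 - 5.39 = 8.61.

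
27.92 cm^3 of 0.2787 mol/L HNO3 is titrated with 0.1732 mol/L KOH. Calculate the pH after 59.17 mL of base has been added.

12.45

n(acid) = 0.2787 x 0.02792 = 0.007781 mol; n(KOH) added = 0.1732 x 0.05917 = 0.01025 mol.
Base is in excess by 0.01025 - 0.007781 = 0.002467 mol in a total volume of 0.08709 L.
[OH^-] = 0.002467/0.08709 = 0.02833 M, so pOH = 1.55 and pH = 14.00 - 1.55 = 12.45.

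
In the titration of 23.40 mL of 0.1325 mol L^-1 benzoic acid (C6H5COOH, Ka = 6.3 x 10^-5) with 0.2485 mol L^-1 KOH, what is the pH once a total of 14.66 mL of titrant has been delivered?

n(acid) = 0.1325 x 0.02340 = 0.003100 mol; n(KOH) added = 0.2485 x 0.01466 = 0.003643 mol.
Base is in excess by 0.003643 - 0.003100 = 0.0005425 mol in a total volume of 0.03806 L.
[OH^-] = 0.0005425/0.03806 = 0.01425 M, so pOH = 1.85 and pH = 14.00 - 1.85 = 12.15.

12.15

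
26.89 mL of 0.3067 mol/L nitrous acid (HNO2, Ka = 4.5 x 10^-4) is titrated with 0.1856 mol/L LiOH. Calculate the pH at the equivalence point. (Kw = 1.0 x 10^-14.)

n(HNO2) = 0.3067 x 0.02689 = 0.008247 mol; V(LiOH) at equivalence = 0.008247/0.1856 = 0.04444 L.
At equivalence all the acid is converted to NO2-; total volume = 0.02689 + 0.04444 = 0.07133 L, so [NO2-] = 0.008247/0.07133 = 0.1156 M.
Kb = Kw/Ka = 1.0e-14 / 4.5 x 10^-4 = 2.22e-11.
[OH^-] = sqrt(Kb x [NO2-]) = sqrt(2.22e-11 x 0.1156) = 1.60e-6 M.
pOH = 5.80, so pH = 14.00 - 5.80 = 8.20.

8.20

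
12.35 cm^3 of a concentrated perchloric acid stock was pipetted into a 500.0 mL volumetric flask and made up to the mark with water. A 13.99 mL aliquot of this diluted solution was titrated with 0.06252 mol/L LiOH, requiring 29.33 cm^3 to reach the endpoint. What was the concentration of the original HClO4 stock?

n(LiOH) = 0.06252 x 0.02933 = 0.001834 mol.
n(HClO4) in the aliquot = 0.001834 mol.
[diluted HClO4] = 0.001834 / 0.01399 = 0.1311 M.
Dilution factor = 500.0/12.35 = 40.49, so [stock] = 0.1311 x 40.49 = 5.31 M.

5.31 M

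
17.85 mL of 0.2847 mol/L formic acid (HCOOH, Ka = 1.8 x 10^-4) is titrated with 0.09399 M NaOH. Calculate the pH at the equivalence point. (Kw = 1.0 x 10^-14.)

8.30

n(HCOOH) = 0.2847 x 0.01785 = 0.005082 mol; V(NaOH) at equivalence = 0.005082/0.09399 = 0.05407 L.
At equivalence all the acid is converted to HCOO-; total volume = 0.01785 + 0.05407 = 0.07192 L, so [HCOO-] = 0.005082/0.07192 = 0.07066 M.
Kb = Kw/Ka = 1.0e-14 / 1.8 x 10^-4 = 5.56e-11.
[OH^-] = sqrt(Kb x [HCOO-]) = sqrt(5.56e-11 x 0.07066) = 1.98e-6 M.
pOH = 5.70, so pH = 14.00 - 5.70 = 8.30.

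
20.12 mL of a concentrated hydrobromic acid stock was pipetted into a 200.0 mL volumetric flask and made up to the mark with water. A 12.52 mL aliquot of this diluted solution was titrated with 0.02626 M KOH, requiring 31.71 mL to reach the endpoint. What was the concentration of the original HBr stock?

0.661 M

n(KOH) = 0.02626 x 0.03171 = 0.0008327 mol.
n(HBr) in the aliquot = 0.0008327 mol.
[diluted HBr] = 0.0008327 / 0.01252 = 0.06651 M.
Dilution factor = 200.0/20.12 = 9.940, so [stock] = 0.06651 x 9.940 = 0.661 M.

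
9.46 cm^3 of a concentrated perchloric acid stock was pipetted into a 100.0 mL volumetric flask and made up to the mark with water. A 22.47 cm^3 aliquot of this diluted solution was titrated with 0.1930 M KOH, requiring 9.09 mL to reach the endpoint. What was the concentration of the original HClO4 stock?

0.825 M

n(KOH) = 0.1930 x 0.009090 = 0.001754 mol.
n(HClO4) in the aliquot = 0.001754 mol.
[diluted HClO4] = 0.001754 / 0.02247 = 0.07808 M.
Dilution factor = 100.0/9.460 = 10.57, so [stock] = 0.07808 x 10.57 = 0.825 M.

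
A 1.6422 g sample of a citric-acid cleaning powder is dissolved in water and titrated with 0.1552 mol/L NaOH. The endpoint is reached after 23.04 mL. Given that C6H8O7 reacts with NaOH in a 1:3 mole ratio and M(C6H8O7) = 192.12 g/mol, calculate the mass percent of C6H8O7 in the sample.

13.9%

n(NaOH) = 0.1552 x 0.02304 = 0.003576 mol.
n(C6H8O7) = 0.003576 / 3 = 0.001192 mol.
mass of C6H8O7 = 0.001192 x 192.12 = 0.2290 g.
% purity = 0.2290 / 1.6422 x 100 = 13.9%.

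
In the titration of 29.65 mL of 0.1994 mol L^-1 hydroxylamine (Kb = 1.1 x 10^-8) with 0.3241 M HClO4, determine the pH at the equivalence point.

n(NH2OH) = 0.1994 x 0.02965 = 0.005912 mol; V(HClO4) at equivalence = 0.005912/0.3241 = 0.01824 L.
At equivalence the base is fully converted to NH3OH+; total volume = 0.04789 L, so [NH3OH+] = 0.005912/0.04789 = 0.1234 M.
Ka(NH3OH+) = Kw/Kb = 1.0e-14 / 1.1 x 10^-8 = 9.09e-7.
[H^+] = sqrt(Ka x [NH3OH+]) = sqrt(9.09e-7 x 0.1234) = 0.000335 M.
pH = -log(0.000335) = 3.47.

3.47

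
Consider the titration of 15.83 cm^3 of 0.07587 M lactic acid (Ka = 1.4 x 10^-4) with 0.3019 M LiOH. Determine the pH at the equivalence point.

8.32

n(HC3H5O3) = 0.07587 x 0.01583 = 0.001201 mol; V(LiOH) at equivalence = 0.001201/0.3019 = 0.003978 L.
At equivalence all the acid is converted to C3H5O3-; total volume = 0.01583 + 0.003978 = 0.01981 L, so [C3H5O3-] = 0.001201/0.01981 = 0.06063 M.
Kb = Kw/Ka = 1.0e-14 / 1.4 x 10^-4 = 7.14e-11.
[OH^-] = sqrt(Kb x [C3H5O3-]) = sqrt(7.14e-11 x 0.06063) = 2.08e-6 M.
pOH = 5.68, so pH = 14.00 - 5.68 = 8.32.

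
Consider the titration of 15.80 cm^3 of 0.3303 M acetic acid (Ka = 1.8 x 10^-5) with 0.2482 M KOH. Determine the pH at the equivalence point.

8.95

n(CH3COOH) = 0.3303 x 0.01580 = 0.005219 mol; V(KOH) at equivalence = 0.005219/0.2482 = 0.02103 L.
At equivalence all the acid is converted to CH3COO-; total volume = 0.01580 + 0.02103 = 0.03683 L, so [CH3COO-] = 0.005219/0.03683 = 0.1417 M.
Kb = Kw/Ka = 1.0e-14 / 1.8 x 10^-5 = 5.56e-10.
[OH^-] = sqrt(Kb x [CH3COO-]) = sqrt(5.56e-10 x 0.1417) = 8.87e-6 M.
pOH = 5.05, so pH = 14.00 - 5.05 = 8.95.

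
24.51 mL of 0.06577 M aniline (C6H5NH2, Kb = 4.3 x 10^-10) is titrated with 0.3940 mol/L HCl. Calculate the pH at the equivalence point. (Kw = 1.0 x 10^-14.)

n(C6H5NH2) = 0.06577 x 0.02451 = 0.001612 mol; V(HCl) at equivalence = 0.001612/0.3940 = 0.004091 L.
At equivalence the base is fully converted to C6H5NH3+; total volume = 0.02860 L, so [C6H5NH3+] = 0.001612/0.02860 = 0.05636 M.
Ka(C6H5NH3+) = Kw/Kb = 1.0e-14 / 4.3 x 10^-10 = 2.33e-5.
[H^+] = sqrt(Ka x [C6H5NH3+]) = sqrt(2.33e-5 x 0.05636) = 0.00114 M.
pH = -log(0.00114) = 2.94.

2.94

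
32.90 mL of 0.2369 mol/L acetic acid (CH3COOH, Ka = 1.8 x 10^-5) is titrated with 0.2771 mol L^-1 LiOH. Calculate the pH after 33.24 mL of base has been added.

12.33

n(acid) = 0.2369 x 0.03290 = 0.007794 mol; n(LiOH) added = 0.2771 x 0.03324 = 0.009211 mol.
Base is in excess by 0.009211 - 0.007794 = 0.001417 mol in a total volume of 0.06614 L.
[OH^-] = 0.001417/0.06614 = 0.02142 M, so pOH = 1.67 and pH = 14.00 - 1.67 = 12.33.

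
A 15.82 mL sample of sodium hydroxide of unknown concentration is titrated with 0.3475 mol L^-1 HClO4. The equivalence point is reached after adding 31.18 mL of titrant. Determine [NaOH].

0.685 M

n(HClO4) delivered = 0.3475 x 0.03118 = 0.01084 mol.
For a 1:1 reaction, n(NaOH) = 0.01084 mol.
[NaOH] = 0.01084 mol / 0.01582 L = 0.685 M.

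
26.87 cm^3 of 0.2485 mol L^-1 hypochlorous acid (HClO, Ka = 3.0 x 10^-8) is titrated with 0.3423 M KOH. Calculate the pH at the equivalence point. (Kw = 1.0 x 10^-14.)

n(HClO) = 0.2485 x 0.02687 = 0.006677 mol; V(KOH) at equivalence = 0.006677/0.3423 = 0.01951 L.
At equivalence all the acid is converted to ClO-; total volume = 0.02687 + 0.01951 = 0.04638 L, so [ClO-] = 0.006677/0.04638 = 0.1440 M.
Kb = Kw/Ka = 1.0e-14 / 3.0 x 10^-8 = 3.33e-7.
[OH^-] = sqrt(Kb x [ClO-]) = sqrt(3.33e-7 x 0.1440) = 0.000219 M.
pOH = 3.66, so pH = 14.00 - 3.66 = 10.34.

10.34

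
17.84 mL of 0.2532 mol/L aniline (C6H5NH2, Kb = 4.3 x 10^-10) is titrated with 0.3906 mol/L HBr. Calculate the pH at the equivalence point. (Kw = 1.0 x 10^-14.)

2.72

n(C6H5NH2) = 0.2532 x 0.01784 = 0.004517 mol; V(HBr) at equivalence = 0.004517/0.3906 = 0.01156 L.
At equivalence the base is fully converted to C6H5NH3+; total volume = 0.02940 L, so [C6H5NH3+] = 0.004517/0.02940 = 0.1536 M.
Ka(C6H5NH3+) = Kw/Kb = 1.0e-14 / 4.3 x 10^-10 = 2.33e-5.
[H^+] = sqrt(Ka x [C6H5NH3+]) = sqrt(2.33e-5 x 0.1536) = 0.00189 M.
pH = -log(0.00189) = 2.72.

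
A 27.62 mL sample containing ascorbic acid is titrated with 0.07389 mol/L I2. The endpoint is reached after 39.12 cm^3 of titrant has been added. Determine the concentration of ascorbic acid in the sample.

0.105 M

n(I2) = 0.07389 x 0.03912 = 0.002891 mol.
From the balanced equation, 1 mol I2 reacts with 1 mol ascorbic acid, so n(ascorbic acid) = 0.002891 x 1/1 = 0.002891 mol.
[ascorbic acid] = 0.002891 / 0.02762 L = 0.105 M.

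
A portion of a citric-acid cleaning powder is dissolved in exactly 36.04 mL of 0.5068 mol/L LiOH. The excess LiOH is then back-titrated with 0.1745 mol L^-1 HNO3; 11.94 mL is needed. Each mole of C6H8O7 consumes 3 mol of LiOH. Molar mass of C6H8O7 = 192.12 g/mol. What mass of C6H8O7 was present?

Total n(LiOH) added = 0.5068 x 0.03604 = 0.01827 mol.
n(HNO3) used = 0.1745 x 0.01194 = 0.002084 mol, which equals the excess n(LiOH).
So n(LiOH) consumed by the sample = 0.01827 - 0.002084 = 0.01618 mol.
n(C6H8O7) = 0.01618 / 3 = 0.005394 mol.
mass = 0.005394 mol x 192.12 g/mol = 1.04 g.

1.04 g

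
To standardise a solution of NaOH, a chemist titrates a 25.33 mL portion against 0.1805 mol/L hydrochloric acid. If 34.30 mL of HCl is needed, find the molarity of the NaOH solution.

n(HCl) delivered = 0.1805 x 0.03430 = 0.006191 mol.
For a 1:1 reaction, n(NaOH) = 0.006191 mol.
[NaOH] = 0.006191 mol / 0.02533 L = 0.244 M.

0.244 M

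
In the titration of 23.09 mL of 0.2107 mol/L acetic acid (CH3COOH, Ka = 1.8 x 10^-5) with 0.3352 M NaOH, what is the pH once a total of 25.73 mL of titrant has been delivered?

n(acid) = 0.2107 x 0.02309 = 0.004865 mol; n(NaOH) added = 0.3352 x 0.02573 = 0.008625 mol.
Base is in excess by 0.008625 - 0.004865 = 0.003760 mol in a total volume of 0.04882 L.
[OH^-] = 0.003760/0.04882 = 0.07701 M, so pOH = 1.11 and pH = 14.00 - 1.11 = 12.89.

12.89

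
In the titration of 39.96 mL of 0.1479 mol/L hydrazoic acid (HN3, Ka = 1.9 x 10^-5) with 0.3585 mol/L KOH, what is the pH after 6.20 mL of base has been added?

Initial n(HN3) = 0.1479 x 0.03996 = 0.005910 mol.
n(KOH) added = 0.3585 x 0.006200 = 0.002223 mol, converting that many moles of HN3 to N3-.
Remaining n(HN3) = 0.003687 mol; n(N3-) = 0.002223 mol.
By Henderson-Hasselbalch, pH = pKa + log([A^-]/[HA]) = 4.72 + log(0.002223/0.003687) = 4.72 + (-0.22) = 4.50.

4.50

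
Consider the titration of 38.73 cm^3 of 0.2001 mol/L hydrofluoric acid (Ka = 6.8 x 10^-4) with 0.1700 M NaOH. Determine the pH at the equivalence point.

8.07

n(HF) = 0.2001 x 0.03873 = 0.007750 mol; V(NaOH) at equivalence = 0.007750/0.1700 = 0.04559 L.
At equivalence all the acid is converted to F-; total volume = 0.03873 + 0.04559 = 0.08432 L, so [F-] = 0.007750/0.08432 = 0.09191 M.
Kb = Kw/Ka = 1.0e-14 / 6.8 x 10^-4 = 1.47e-11.
[OH^-] = sqrt(Kb x [F-]) = sqrt(1.47e-11 x 0.09191) = 1.16e-6 M.
pOH = 5.93, so pH = 14.00 - 5.93 = 8.07.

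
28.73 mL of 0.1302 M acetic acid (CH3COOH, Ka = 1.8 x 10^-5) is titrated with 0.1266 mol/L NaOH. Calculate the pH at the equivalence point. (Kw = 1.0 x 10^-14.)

n(CH3COOH) = 0.1302 x 0.02873 = 0.003741 mol; V(NaOH) at equivalence = 0.003741/0.1266 = 0.02955 L.
At equivalence all the acid is converted to CH3COO-; total volume = 0.02873 + 0.02955 = 0.05828 L, so [CH3COO-] = 0.003741/0.05828 = 0.06419 M.
Kb = Kw/Ka = 1.0e-14 / 1.8 x 10^-5 = 5.56e-10.
[OH^-] = sqrt(Kb x [CH3COO-]) = sqrt(5.56e-10 x 0.06419) = 5.97e-6 M.
pOH = 5.22, so pH = 14.00 - 5.22 = 8.78.

8.78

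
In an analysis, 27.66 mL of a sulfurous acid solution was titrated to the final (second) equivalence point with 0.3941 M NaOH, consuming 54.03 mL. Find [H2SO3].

0.385 M

n(NaOH) = 0.3941 x 0.05403 = 0.02129 mol.
At the final (second) equivalence point, 2 mol OH^- react per mol H2SO3, so n(H2SO3) = 0.02129 / 2 = 0.01065 mol.
[H2SO3] = 0.01065 / 0.02766 L = 0.385 M.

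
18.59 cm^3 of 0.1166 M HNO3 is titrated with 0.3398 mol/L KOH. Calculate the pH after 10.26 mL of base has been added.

12.66

n(acid) = 0.1166 x 0.01859 = 0.002168 mol; n(KOH) added = 0.3398 x 0.01026 = 0.003486 mol.
Base is in excess by 0.003486 - 0.002168 = 0.001319 mol in a total volume of 0.02885 L.
[OH^-] = 0.001319/0.02885 = 0.04571 M, so pOH = 1.34 and pH = 14.00 - 1.34 = 12.66.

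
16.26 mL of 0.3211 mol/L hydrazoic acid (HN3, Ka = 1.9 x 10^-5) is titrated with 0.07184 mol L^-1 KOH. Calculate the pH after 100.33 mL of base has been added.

n(acid) = 0.3211 x 0.01626 = 0.005221 mol; n(KOH) added = 0.07184 x 0.1003 = 0.007208 mol.
Base is in excess by 0.007208 - 0.005221 = 0.001987 mol in a total volume of 0.1166 L.
[OH^-] = 0.001987/0.1166 = 0.01704 M, so pOH = 1.77 and pH = 14.00 - 1.77 = 12.23.

12.23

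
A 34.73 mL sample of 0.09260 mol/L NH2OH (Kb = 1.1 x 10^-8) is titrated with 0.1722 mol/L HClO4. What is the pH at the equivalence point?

n(NH2OH) = 0.09260 x 0.03473 = 0.003216 mol; V(HClO4) at equivalence = 0.003216/0.1722 = 0.01868 L.
At equivalence the base is fully converted to NH3OH+; total volume = 0.05341 L, so [NH3OH+] = 0.003216/0.05341 = 0.06022 M.
Ka(NH3OH+) = Kw/Kb = 1.0e-14 / 1.1 x 10^-8 = 9.09e-7.
[H^+] = sqrt(Ka x [NH3OH+]) = sqrt(9.09e-7 x 0.06022) = 0.000234 M.
pH = -log(0.000234) = 3.63.

3.63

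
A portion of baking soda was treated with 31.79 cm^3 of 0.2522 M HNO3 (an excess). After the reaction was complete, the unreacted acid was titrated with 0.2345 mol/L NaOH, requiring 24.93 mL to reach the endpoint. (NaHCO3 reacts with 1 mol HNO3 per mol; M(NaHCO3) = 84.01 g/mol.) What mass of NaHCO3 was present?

Total n(HNO3) added = 0.2522 x 0.03179 = 0.008017 mol.
n(NaOH) used = 0.2345 x 0.02493 = 0.005846 mol, which equals the excess n(HNO3).
So n(HNO3) consumed by the sample = 0.008017 - 0.005846 = 0.002171 mol.
n(NaHCO3) = 0.002171 / 1 = 0.002171 mol.
mass = 0.002171 mol x 84.01 g/mol = 0.182 g.

0.182 g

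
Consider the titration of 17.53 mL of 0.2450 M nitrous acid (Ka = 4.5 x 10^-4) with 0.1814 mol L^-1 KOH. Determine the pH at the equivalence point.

n(HNO2) = 0.2450 x 0.01753 = 0.004295 mol; V(KOH) at equivalence = 0.004295/0.1814 = 0.02368 L.
At equivalence all the acid is converted to NO2-; total volume = 0.01753 + 0.02368 = 0.04121 L, so [NO2-] = 0.004295/0.04121 = 0.1042 M.
Kb = Kw/Ka = 1.0e-14 / 4.5 x 10^-4 = 2.22e-11.
[OH^-] = sqrt(Kb x [NO2-]) = sqrt(2.22e-11 x 0.1042) = 1.52e-6 M.
pOH = 5.82, so pH = 14.00 - 5.82 = 8.18.

8.18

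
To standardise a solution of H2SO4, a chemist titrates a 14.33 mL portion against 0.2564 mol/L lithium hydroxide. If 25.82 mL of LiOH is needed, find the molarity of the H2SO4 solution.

0.231 M

n(LiOH) delivered = 0.2564 x 0.02582 = 0.006620 mol.
The reaction is 1 H2SO4 + 2 LiOH, so n(H2SO4) = 0.006620 x 1/2 = 0.003310 mol.
[H2SO4] = 0.003310 mol / 0.01433 L = 0.231 M.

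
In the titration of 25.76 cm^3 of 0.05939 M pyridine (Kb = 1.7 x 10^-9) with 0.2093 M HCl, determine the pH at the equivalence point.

3.28

n(C5H5N) = 0.05939 x 0.02576 = 0.001530 mol; V(HCl) at equivalence = 0.001530/0.2093 = 0.007310 L.
At equivalence the base is fully converted to C5H5NH+; total volume = 0.03307 L, so [C5H5NH+] = 0.001530/0.03307 = 0.04626 M.
Ka(C5H5NH+) = Kw/Kb = 1.0e-14 / 1.7 x 10^-9 = 5.88e-6.
[H^+] = sqrt(Ka x [C5H5NH+]) = sqrt(5.88e-6 x 0.04626) = 0.000522 M.
pH = -log(0.000522) = 3.28.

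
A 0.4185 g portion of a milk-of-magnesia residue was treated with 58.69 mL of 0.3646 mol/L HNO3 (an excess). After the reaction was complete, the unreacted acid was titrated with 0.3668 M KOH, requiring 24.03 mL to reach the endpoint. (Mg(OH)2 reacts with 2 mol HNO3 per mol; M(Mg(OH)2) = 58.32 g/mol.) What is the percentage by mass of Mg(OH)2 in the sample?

87.7%

Total n(HNO3) added = 0.3646 x 0.05869 = 0.02140 mol.
n(KOH) used = 0.3668 x 0.02403 = 0.008814 mol, which equals the excess n(HNO3).
So n(HNO3) consumed by the sample = 0.02140 - 0.008814 = 0.01258 mol.
n(Mg(OH)2) = 0.01258 / 2 = 0.006292 mol.
mass Mg(OH)2 = 0.006292 x 58.32 = 0.3670 g, so %Mg(OH)2 = 0.3670/0.4185 x 100 = 87.7%.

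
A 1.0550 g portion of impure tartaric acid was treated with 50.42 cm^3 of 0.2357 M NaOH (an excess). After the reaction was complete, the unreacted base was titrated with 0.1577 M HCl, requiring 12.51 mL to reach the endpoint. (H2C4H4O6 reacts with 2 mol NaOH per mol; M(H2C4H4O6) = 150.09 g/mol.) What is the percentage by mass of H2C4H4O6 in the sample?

Total n(NaOH) added = 0.2357 x 0.05042 = 0.01188 mol.
n(HCl) used = 0.1577 x 0.01251 = 0.001973 mol, which equals the excess n(NaOH).
So n(NaOH) consumed by the sample = 0.01188 - 0.001973 = 0.009911 mol.
n(H2C4H4O6) = 0.009911 / 2 = 0.004956 mol.
mass H2C4H4O6 = 0.004956 x 150.09 = 0.7438 g, so %H2C4H4O6 = 0.7438/1.0550 x 100 = 70.5%.

70.5%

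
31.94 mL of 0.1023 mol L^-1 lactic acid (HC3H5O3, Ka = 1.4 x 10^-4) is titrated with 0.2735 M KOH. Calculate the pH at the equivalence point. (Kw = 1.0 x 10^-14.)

n(HC3H5O3) = 0.1023 x 0.03194 = 0.003267 mol; V(KOH) at equivalence = 0.003267/0.2735 = 0.01195 L.
At equivalence all the acid is converted to C3H5O3-; total volume = 0.03194 + 0.01195 = 0.04389 L, so [C3H5O3-] = 0.003267/0.04389 = 0.07445 M.
Kb = Kw/Ka = 1.0e-14 / 1.4 x 10^-4 = 7.14e-11.
[OH^-] = sqrt(Kb x [C3H5O3-]) = sqrt(7.14e-11 x 0.07445) = 2.31e-6 M.
pOH = 5.64, so pH = 14.00 - 5.64 = 8.36.

8.36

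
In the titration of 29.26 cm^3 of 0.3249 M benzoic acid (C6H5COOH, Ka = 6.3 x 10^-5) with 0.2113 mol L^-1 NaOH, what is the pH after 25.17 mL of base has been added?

4.30

Initial n(C6H5COOH) = 0.3249 x 0.02926 = 0.009507 mol.
n(NaOH) added = 0.2113 x 0.02517 = 0.005318 mol, converting that many moles of C6H5COOH to C6H5COO-.
Remaining n(C6H5COOH) = 0.004188 mol; n(C6H5COO-) = 0.005318 mol.
By Henderson-Hasselbalch, pH = pKa + log([A^-]/[HA]) = 4.20 + log(0.005318/0.004188) = 4.20 + (+0.10) = 4.30.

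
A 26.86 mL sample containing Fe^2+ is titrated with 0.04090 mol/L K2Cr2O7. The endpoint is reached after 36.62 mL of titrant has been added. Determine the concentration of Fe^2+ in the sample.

0.335 M

n(K2Cr2O7) = 0.04090 x 0.03662 = 0.001498 mol.
From the balanced equation, 1 mol K2Cr2O7 reacts with 6 mol Fe^2+, so n(Fe^2+) = 0.001498 x 6/1 = 0.008987 mol.
[Fe^2+] = 0.008987 / 0.02686 L = 0.335 M.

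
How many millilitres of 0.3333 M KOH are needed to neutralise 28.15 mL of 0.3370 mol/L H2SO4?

n(H2SO4) = 0.3370 mol/L x 0.02815 L = 0.009487 mol.
The neutralisation is 1 H2SO4 : 2 KOH, so n(KOH) = 0.009487 x 2/1 = 0.01897 mol.
V(KOH) = 0.01897 / 0.3333 = 0.05692 L = 56.9 mL.

56.9 mL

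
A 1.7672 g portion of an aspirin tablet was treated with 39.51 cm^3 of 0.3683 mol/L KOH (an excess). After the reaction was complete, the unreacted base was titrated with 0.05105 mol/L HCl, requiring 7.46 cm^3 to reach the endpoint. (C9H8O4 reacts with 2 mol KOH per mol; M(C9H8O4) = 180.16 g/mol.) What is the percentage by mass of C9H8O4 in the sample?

Total n(KOH) added = 0.3683 x 0.03951 = 0.01455 mol.
n(HCl) used = 0.05105 x 0.007460 = 0.0003808 mol, which equals the excess n(KOH).
So n(KOH) consumed by the sample = 0.01455 - 0.0003808 = 0.01417 mol.
n(C9H8O4) = 0.01417 / 2 = 0.007085 mol.
mass C9H8O4 = 0.007085 x 180.16 = 1.276 g, so %C9H8O4 = 1.276/1.7672 x 100 = 72.2%.

72.2%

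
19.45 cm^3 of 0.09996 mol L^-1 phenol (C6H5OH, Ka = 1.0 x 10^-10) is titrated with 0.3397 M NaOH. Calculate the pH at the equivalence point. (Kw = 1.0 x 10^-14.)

11.44

n(C6H5OH) = 0.09996 x 0.01945 = 0.001944 mol; V(NaOH) at equivalence = 0.001944/0.3397 = 0.005723 L.
At equivalence all the acid is converted to C6H5O-; total volume = 0.01945 + 0.005723 = 0.02517 L, so [C6H5O-] = 0.001944/0.02517 = 0.07723 M.
Kb = Kw/Ka = 1.0e-14 / 1.0 x 10^-10 = 0.000100.
[OH^-] = sqrt(Kb x [C6H5O-]) = sqrt(0.000100 x 0.07723) = 0.00278 M.
pOH = 2.56, so pH = 14.00 - 2.56 = 11.44.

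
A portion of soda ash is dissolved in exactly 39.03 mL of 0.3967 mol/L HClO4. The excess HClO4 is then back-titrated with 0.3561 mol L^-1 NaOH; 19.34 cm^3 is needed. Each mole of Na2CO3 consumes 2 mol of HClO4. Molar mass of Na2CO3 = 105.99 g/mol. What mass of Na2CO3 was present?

Total n(HClO4) added = 0.3967 x 0.03903 = 0.01548 mol.
n(NaOH) used = 0.3561 x 0.01934 = 0.006887 mol, which equals the excess n(HClO4).
So n(HClO4) consumed by the sample = 0.01548 - 0.006887 = 0.008596 mol.
n(Na2CO3) = 0.008596 / 2 = 0.004298 mol.
mass = 0.004298 mol x 105.99 g/mol = 0.456 g.

0.456 g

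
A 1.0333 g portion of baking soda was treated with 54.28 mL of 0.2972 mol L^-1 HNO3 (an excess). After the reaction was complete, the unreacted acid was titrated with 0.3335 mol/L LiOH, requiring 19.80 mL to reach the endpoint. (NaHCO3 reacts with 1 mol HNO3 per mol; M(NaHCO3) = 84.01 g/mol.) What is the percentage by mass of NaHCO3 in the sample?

77.5%

Total n(HNO3) added = 0.2972 x 0.05428 = 0.01613 mol.
n(LiOH) used = 0.3335 x 0.01980 = 0.006603 mol, which equals the excess n(HNO3).
So n(HNO3) consumed by the sample = 0.01613 - 0.006603 = 0.009529 mol.
n(NaHCO3) = 0.009529 / 1 = 0.009529 mol.
mass NaHCO3 = 0.009529 x 84.01 = 0.8005 g, so %NaHCO3 = 0.8005/1.0333 x 100 = 77.5%.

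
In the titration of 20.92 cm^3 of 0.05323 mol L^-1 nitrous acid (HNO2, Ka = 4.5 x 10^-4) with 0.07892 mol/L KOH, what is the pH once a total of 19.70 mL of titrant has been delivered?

12.04

n(acid) = 0.05323 x 0.02092 = 0.001114 mol; n(KOH) added = 0.07892 x 0.01970 = 0.001555 mol.
Base is in excess by 0.001555 - 0.001114 = 0.0004412 mol in a total volume of 0.04062 L.
[OH^-] = 0.0004412/0.04062 = 0.01086 M, so pOH = 1.96 and pH = 14.00 - 1.96 = 12.04.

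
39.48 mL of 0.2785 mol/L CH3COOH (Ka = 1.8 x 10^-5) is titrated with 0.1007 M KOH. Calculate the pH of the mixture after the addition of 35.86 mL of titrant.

4.43

Initial n(CH3COOH) = 0.2785 x 0.03948 = 0.01100 mol.
n(KOH) added = 0.1007 x 0.03586 = 0.003611 mol, converting that many moles of CH3COOH to CH3COO-.
Remaining n(CH3COOH) = 0.007384 mol; n(CH3COO-) = 0.003611 mol.
By Henderson-Hasselbalch, pH = pKa + log([A^-]/[HA]) = 4.74 + log(0.003611/0.007384) = 4.74 + (-0.31) = 4.43.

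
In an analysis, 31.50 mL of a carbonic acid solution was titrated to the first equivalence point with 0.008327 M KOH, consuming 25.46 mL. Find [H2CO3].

0.00673 M

n(KOH) = 0.008327 x 0.02546 = 0.0002120 mol.
At the first equivalence point, 1 mol OH^- react per mol H2CO3, so n(H2CO3) = 0.0002120 / 1 = 0.0002120 mol.
[H2CO3] = 0.0002120 / 0.03150 L = 0.00673 M.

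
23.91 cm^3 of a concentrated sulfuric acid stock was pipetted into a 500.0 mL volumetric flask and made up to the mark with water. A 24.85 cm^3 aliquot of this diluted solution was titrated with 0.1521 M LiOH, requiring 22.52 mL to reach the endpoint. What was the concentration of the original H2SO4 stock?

n(LiOH) = 0.1521 x 0.02252 = 0.003425 mol.
n(H2SO4) in the aliquot = 0.003425 x 1/2 = 0.001713 mol.
[diluted H2SO4] = 0.001713 / 0.02485 = 0.06892 M.
Dilution factor = 500.0/23.91 = 20.91, so [stock] = 0.06892 x 20.91 = 1.44 M.

1.44 M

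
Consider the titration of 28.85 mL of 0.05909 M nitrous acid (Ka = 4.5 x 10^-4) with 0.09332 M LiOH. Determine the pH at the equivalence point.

n(HNO2) = 0.05909 x 0.02885 = 0.001705 mol; V(LiOH) at equivalence = 0.001705/0.09332 = 0.01827 L.
At equivalence all the acid is converted to NO2-; total volume = 0.02885 + 0.01827 = 0.04712 L, so [NO2-] = 0.001705/0.04712 = 0.03618 M.
Kb = Kw/Ka = 1.0e-14 / 4.5 x 10^-4 = 2.22e-11.
[OH^-] = sqrt(Kb x [NO2-]) = sqrt(2.22e-11 x 0.03618) = 8.97e-7 M.
pOH = 6.05, so pH = 14.00 - 6.05 = 7.95.

7.95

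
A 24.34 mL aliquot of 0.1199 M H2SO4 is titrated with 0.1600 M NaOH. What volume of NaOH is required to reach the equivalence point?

n(H2SO4) = 0.1199 mol/L x 0.02434 L = 0.002918 mol.
The neutralisation is 1 H2SO4 : 2 NaOH, so n(NaOH) = 0.002918 x 2/1 = 0.005837 mol.
V(NaOH) = 0.005837 / 0.1600 = 0.03648 L = 36.5 mL.

36.5 mL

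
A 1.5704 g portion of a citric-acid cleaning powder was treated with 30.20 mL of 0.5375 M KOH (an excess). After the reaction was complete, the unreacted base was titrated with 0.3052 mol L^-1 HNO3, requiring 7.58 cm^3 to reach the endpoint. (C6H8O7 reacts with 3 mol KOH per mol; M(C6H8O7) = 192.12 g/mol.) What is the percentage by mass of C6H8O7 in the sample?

56.8%

Total n(KOH) added = 0.5375 x 0.03020 = 0.01623 mol.
n(HNO3) used = 0.3052 x 0.007580 = 0.002313 mol, which equals the excess n(KOH).
So n(KOH) consumed by the sample = 0.01623 - 0.002313 = 0.01392 mol.
n(C6H8O7) = 0.01392 / 3 = 0.004640 mol.
mass C6H8O7 = 0.004640 x 192.12 = 0.8914 g, so %C6H8O7 = 0.8914/1.5704 x 100 = 56.8%.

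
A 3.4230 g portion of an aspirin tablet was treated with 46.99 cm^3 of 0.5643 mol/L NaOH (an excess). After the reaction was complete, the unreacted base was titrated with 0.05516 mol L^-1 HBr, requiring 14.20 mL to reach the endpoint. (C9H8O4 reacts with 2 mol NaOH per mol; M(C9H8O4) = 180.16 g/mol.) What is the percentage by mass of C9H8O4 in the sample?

Total n(NaOH) added = 0.5643 x 0.04699 = 0.02652 mol.
n(HBr) used = 0.05516 x 0.01420 = 0.0007833 mol, which equals the excess n(NaOH).
So n(NaOH) consumed by the sample = 0.02652 - 0.0007833 = 0.02573 mol.
n(C9H8O4) = 0.02573 / 2 = 0.01287 mol.
mass C9H8O4 = 0.01287 x 180.16 = 2.318 g, so %C9H8O4 = 2.318/3.4230 x 100 = 67.7%.

67.7%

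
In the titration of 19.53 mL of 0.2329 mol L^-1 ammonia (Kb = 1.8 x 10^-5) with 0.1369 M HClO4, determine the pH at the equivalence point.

5.16

n(NH3) = 0.2329 x 0.01953 = 0.004549 mol; V(HClO4) at equivalence = 0.004549/0.1369 = 0.03323 L.
At equivalence the base is fully converted to NH4+; total volume = 0.05276 L, so [NH4+] = 0.004549/0.05276 = 0.08622 M.
Ka(NH4+) = Kw/Kb = 1.0e-14 / 1.8 x 10^-5 = 5.56e-10.
[H^+] = sqrt(Ka x [NH4+]) = sqrt(5.56e-10 x 0.08622) = 6.92e-6 M.
pH = -log(6.92e-6) = 5.16.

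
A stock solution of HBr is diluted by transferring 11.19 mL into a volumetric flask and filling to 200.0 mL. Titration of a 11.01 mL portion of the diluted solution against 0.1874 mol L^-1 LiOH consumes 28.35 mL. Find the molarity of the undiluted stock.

n(LiOH) = 0.1874 x 0.02835 = 0.005313 mol.
n(HBr) in the aliquot = 0.005313 mol.
[diluted HBr] = 0.005313 / 0.01101 = 0.4825 M.
Dilution factor = 200.0/11.19 = 17.87, so [stock] = 0.4825 x 17.87 = 8.62 M.

8.62 M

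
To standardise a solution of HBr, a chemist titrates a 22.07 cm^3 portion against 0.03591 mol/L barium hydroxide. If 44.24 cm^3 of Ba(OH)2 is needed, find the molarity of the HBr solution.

n(Ba(OH)2) delivered = 0.03591 x 0.04424 = 0.001589 mol.
The reaction is 2 HBr + 1 Ba(OH)2, so n(HBr) = 0.001589 x 2/1 = 0.003177 mol.
[HBr] = 0.003177 mol / 0.02207 L = 0.144 M.

0.144 M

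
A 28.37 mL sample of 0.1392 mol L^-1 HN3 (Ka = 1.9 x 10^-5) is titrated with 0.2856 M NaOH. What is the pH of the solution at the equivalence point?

n(HN3) = 0.1392 x 0.02837 = 0.003949 mol; V(NaOH) at equivalence = 0.003949/0.2856 = 0.01383 L.
At equivalence all the acid is converted to N3-; total volume = 0.02837 + 0.01383 = 0.04220 L, so [N3-] = 0.003949/0.04220 = 0.09359 M.
Kb = Kw/Ka = 1.0e-14 / 1.9 x 10^-5 = 5.26e-10.
[OH^-] = sqrt(Kb x [N3-]) = sqrt(5.26e-10 x 0.09359) = 7.02e-6 M.
pOH = 5.15, so pH = 14.00 - 5.15 = 8.85.

8.85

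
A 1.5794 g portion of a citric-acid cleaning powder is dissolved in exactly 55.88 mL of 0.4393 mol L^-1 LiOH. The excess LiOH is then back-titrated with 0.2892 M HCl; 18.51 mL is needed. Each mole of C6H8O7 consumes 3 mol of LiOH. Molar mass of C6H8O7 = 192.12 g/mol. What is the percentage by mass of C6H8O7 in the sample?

Total n(LiOH) added = 0.4393 x 0.05588 = 0.02455 mol.
n(HCl) used = 0.2892 x 0.01851 = 0.005353 mol, which equals the excess n(LiOH).
So n(LiOH) consumed by the sample = 0.02455 - 0.005353 = 0.01919 mol.
n(C6H8O7) = 0.01919 / 3 = 0.006398 mol.
mass C6H8O7 = 0.006398 x 192.12 = 1.229 g, so %C6H8O7 = 1.229/1.5794 x 100 = 77.8%.

77.8%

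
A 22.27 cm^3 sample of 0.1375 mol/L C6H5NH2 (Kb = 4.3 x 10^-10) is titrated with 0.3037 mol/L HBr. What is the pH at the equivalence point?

2.83

n(C6H5NH2) = 0.1375 x 0.02227 = 0.003062 mol; V(HBr) at equivalence = 0.003062/0.3037 = 0.01008 L.
At equivalence the base is fully converted to C6H5NH3+; total volume = 0.03235 L, so [C6H5NH3+] = 0.003062/0.03235 = 0.09465 M.
Ka(C6H5NH3+) = Kw/Kb = 1.0e-14 / 4.3 x 10^-10 = 2.33e-5.
[H^+] = sqrt(Ka x [C6H5NH3+]) = sqrt(2.33e-5 x 0.09465) = 0.00148 M.
pH = -log(0.00148) = 2.83.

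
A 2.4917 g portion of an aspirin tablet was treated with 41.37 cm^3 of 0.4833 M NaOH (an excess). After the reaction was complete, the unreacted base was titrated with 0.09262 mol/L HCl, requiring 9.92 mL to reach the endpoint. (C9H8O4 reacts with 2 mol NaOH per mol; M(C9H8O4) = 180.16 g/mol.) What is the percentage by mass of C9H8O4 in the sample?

Total n(NaOH) added = 0.4833 x 0.04137 = 0.01999 mol.
n(HCl) used = 0.09262 x 0.009920 = 0.0009188 mol, which equals the excess n(NaOH).
So n(NaOH) consumed by the sample = 0.01999 - 0.0009188 = 0.01908 mol.
n(C9H8O4) = 0.01908 / 2 = 0.009538 mol.
mass C9H8O4 = 0.009538 x 180.16 = 1.718 g, so %C9H8O4 = 1.718/2.4917 x 100 = 69.0%.

69.0%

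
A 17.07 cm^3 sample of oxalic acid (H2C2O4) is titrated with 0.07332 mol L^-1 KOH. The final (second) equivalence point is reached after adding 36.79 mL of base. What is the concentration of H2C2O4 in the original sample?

0.0790 M

n(KOH) = 0.07332 x 0.03679 = 0.002697 mol.
At the final (second) equivalence point, 2 mol OH^- react per mol H2C2O4, so n(H2C2O4) = 0.002697 / 2 = 0.001349 mol.
[H2C2O4] = 0.001349 / 0.01707 L = 0.0790 M.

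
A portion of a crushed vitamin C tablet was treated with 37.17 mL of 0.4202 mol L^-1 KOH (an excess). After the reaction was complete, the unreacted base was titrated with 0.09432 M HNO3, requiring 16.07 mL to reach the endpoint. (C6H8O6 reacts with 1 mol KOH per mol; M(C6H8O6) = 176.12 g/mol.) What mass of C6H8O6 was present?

Total n(KOH) added = 0.4202 x 0.03717 = 0.01562 mol.
n(HNO3) used = 0.09432 x 0.01607 = 0.001516 mol, which equals the excess n(KOH).
So n(KOH) consumed by the sample = 0.01562 - 0.001516 = 0.01410 mol.
n(C6H8O6) = 0.01410 / 1 = 0.01410 mol.
mass = 0.01410 mol x 176.12 g/mol = 2.48 g.

2.48 g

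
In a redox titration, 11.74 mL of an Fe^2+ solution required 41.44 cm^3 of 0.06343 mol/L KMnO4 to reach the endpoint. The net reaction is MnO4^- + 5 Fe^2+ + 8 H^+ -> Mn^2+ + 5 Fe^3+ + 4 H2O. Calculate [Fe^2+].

1.12 M

n(KMnO4) = 0.06343 x 0.04144 = 0.002629 mol.
From the balanced equation, 1 mol KMnO4 reacts with 5 mol Fe^2+, so n(Fe^2+) = 0.002629 x 5/1 = 0.01314 mol.
[Fe^2+] = 0.01314 / 0.01174 L = 1.12 M.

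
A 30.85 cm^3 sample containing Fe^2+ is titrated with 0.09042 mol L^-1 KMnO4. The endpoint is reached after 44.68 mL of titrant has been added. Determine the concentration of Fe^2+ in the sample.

0.655 M

n(KMnO4) = 0.09042 x 0.04468 = 0.004040 mol.
From the balanced equation, 1 mol KMnO4 reacts with 5 mol Fe^2+, so n(Fe^2+) = 0.004040 x 5/1 = 0.02020 mol.
[Fe^2+] = 0.02020 / 0.03085 L = 0.655 M.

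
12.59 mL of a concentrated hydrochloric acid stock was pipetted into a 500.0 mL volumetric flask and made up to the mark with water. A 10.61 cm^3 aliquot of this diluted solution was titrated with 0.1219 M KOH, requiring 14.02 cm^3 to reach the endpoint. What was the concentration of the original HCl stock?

6.40 M

n(KOH) = 0.1219 x 0.01402 = 0.001709 mol.
n(HCl) in the aliquot = 0.001709 mol.
[diluted HCl] = 0.001709 / 0.01061 = 0.1611 M.
Dilution factor = 500.0/12.59 = 39.71, so [stock] = 0.1611 x 39.71 = 6.40 M.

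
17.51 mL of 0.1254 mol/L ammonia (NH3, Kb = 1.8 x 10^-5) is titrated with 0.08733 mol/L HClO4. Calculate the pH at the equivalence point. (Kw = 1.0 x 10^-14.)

5.27

n(NH3) = 0.1254 x 0.01751 = 0.002196 mol; V(HClO4) at equivalence = 0.002196/0.08733 = 0.02514 L.
At equivalence the base is fully converted to NH4+; total volume = 0.04265 L, so [NH4+] = 0.002196/0.04265 = 0.05148 M.
Ka(NH4+) = Kw/Kb = 1.0e-14 / 1.8 x 10^-5 = 5.56e-10.
[H^+] = sqrt(Ka x [NH4+]) = sqrt(5.56e-10 x 0.05148) = 5.35e-6 M.
pH = -log(5.35e-6) = 5.27.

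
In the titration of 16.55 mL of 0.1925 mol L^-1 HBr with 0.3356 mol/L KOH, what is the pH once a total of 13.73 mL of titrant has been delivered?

n(acid) = 0.1925 x 0.01655 = 0.003186 mol; n(KOH) added = 0.3356 x 0.01373 = 0.004608 mol.
Base is in excess by 0.004608 - 0.003186 = 0.001422 mol in a total volume of 0.03028 L.
[OH^-] = 0.001422/0.03028 = 0.04696 M, so pOH = 1.33 and pH = 14.00 - 1.33 = 12.67.

12.67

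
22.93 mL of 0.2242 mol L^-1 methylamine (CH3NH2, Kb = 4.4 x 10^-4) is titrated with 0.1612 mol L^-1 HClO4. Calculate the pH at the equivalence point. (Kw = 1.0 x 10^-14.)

n(CH3NH2) = 0.2242 x 0.02293 = 0.005141 mol; V(HClO4) at equivalence = 0.005141/0.1612 = 0.03189 L.
At equivalence the base is fully converted to CH3NH3+; total volume = 0.05482 L, so [CH3NH3+] = 0.005141/0.05482 = 0.09378 M.
Ka(CH3NH3+) = Kw/Kb = 1.0e-14 / 4.4 x 10^-4 = 2.27e-11.
[H^+] = sqrt(Ka x [CH3NH3+]) = sqrt(2.27e-11 x 0.09378) = 1.46e-6 M.
pH = -log(1.46e-6) = 5.84.

5.84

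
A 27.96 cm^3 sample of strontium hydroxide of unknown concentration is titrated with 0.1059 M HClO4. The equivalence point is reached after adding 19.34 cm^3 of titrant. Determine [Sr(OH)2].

n(HClO4) delivered = 0.1059 x 0.01934 = 0.002048 mol.
The reaction is 1 Sr(OH)2 + 2 HClO4, so n(Sr(OH)2) = 0.002048 x 1/2 = 0.001024 mol.
[Sr(OH)2] = 0.001024 mol / 0.02796 L = 0.0366 M.

0.0366 M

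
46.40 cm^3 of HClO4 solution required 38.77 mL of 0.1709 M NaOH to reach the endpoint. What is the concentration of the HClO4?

0.143 M

n(NaOH) delivered = 0.1709 x 0.03877 = 0.006626 mol.
For a 1:1 reaction, n(HClO4) = 0.006626 mol.
[HClO4] = 0.006626 mol / 0.04640 L = 0.143 M.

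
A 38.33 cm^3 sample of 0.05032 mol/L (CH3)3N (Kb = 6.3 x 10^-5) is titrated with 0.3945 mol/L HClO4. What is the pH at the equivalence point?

n((CH3)3N) = 0.05032 x 0.03833 = 0.001929 mol; V(HClO4) at equivalence = 0.001929/0.3945 = 0.004889 L.
At equivalence the base is fully converted to (CH3)3NH+; total volume = 0.04322 L, so [(CH3)3NH+] = 0.001929/0.04322 = 0.04463 M.
Ka((CH3)3NH+) = Kw/Kb = 1.0e-14 / 6.3 x 10^-5 = 1.59e-10.
[H^+] = sqrt(Ka x [(CH3)3NH+]) = sqrt(1.59e-10 x 0.04463) = 2.66e-6 M.
pH = -log(2.66e-6) = 5.57.

5.57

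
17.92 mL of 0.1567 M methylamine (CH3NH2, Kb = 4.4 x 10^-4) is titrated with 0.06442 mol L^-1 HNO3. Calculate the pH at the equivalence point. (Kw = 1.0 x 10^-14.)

n(CH3NH2) = 0.1567 x 0.01792 = 0.002808 mol; V(HNO3) at equivalence = 0.002808/0.06442 = 0.04359 L.
At equivalence the base is fully converted to CH3NH3+; total volume = 0.06151 L, so [CH3NH3+] = 0.002808/0.06151 = 0.04565 M.
Ka(CH3NH3+) = Kw/Kb = 1.0e-14 / 4.4 x 10^-4 = 2.27e-11.
[H^+] = sqrt(Ka x [CH3NH3+]) = sqrt(2.27e-11 x 0.04565) = 1.02e-6 M.
pH = -log(1.02e-6) = 5.99.

5.99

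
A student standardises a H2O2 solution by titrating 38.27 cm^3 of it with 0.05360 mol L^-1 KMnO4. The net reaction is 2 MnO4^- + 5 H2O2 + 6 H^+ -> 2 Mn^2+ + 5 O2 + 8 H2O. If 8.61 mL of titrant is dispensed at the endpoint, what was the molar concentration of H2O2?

0.0301 M

n(KMnO4) = 0.05360 x 0.008610 = 0.0004615 mol.
From the balanced equation, 2 mol KMnO4 reacts with 5 mol H2O2, so n(H2O2) = 0.0004615 x 5/2 = 0.001154 mol.
[H2O2] = 0.001154 / 0.03827 L = 0.0301 M.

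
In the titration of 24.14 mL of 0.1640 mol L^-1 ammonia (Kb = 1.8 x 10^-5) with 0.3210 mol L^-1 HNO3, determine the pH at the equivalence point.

5.11

n(NH3) = 0.1640 x 0.02414 = 0.003959 mol; V(HNO3) at equivalence = 0.003959/0.3210 = 0.01233 L.
At equivalence the base is fully converted to NH4+; total volume = 0.03647 L, so [NH4+] = 0.003959/0.03647 = 0.1085 M.
Ka(NH4+) = Kw/Kb = 1.0e-14 / 1.8 x 10^-5 = 5.56e-10.
[H^+] = sqrt(Ka x [NH4+]) = sqrt(5.56e-10 x 0.1085) = 7.77e-6 M.
pH = -log(7.77e-6) = 5.11.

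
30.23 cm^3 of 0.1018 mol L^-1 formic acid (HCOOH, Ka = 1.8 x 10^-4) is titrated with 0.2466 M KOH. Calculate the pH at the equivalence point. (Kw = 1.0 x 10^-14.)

n(HCOOH) = 0.1018 x 0.03023 = 0.003077 mol; V(KOH) at equivalence = 0.003077/0.2466 = 0.01248 L.
At equivalence all the acid is converted to HCOO-; total volume = 0.03023 + 0.01248 = 0.04271 L, so [HCOO-] = 0.003077/0.04271 = 0.07205 M.
Kb = Kw/Ka = 1.0e-14 / 1.8 x 10^-4 = 5.56e-11.
[OH^-] = sqrt(Kb x [HCOO-]) = sqrt(5.56e-11 x 0.07205) = 2.00e-6 M.
pOH = 5.70, so pH = 14.00 - 5.70 = 8.30.

8.30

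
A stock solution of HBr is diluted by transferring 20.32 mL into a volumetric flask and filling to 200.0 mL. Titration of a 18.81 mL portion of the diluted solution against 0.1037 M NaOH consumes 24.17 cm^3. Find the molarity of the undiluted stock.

1.31 M

n(NaOH) = 0.1037 x 0.02417 = 0.002506 mol.
n(HBr) in the aliquot = 0.002506 mol.
[diluted HBr] = 0.002506 / 0.01881 = 0.1332 M.
Dilution factor = 200.0/20.32 = 9.843, so [stock] = 0.1332 x 9.843 = 1.31 M.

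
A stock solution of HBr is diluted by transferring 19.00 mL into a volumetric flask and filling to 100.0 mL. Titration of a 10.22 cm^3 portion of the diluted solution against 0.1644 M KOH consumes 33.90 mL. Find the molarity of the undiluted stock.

n(KOH) = 0.1644 x 0.03390 = 0.005573 mol.
n(HBr) in the aliquot = 0.005573 mol.
[diluted HBr] = 0.005573 / 0.01022 = 0.5453 M.
Dilution factor = 100.0/19.00 = 5.263, so [stock] = 0.5453 x 5.263 = 2.87 M.

2.87 M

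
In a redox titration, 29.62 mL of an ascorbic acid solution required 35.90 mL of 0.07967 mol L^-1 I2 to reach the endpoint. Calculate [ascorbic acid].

n(I2) = 0.07967 x 0.03590 = 0.002860 mol.
From the balanced equation, 1 mol I2 reacts with 1 mol ascorbic acid, so n(ascorbic acid) = 0.002860 x 1/1 = 0.002860 mol.
[ascorbic acid] = 0.002860 / 0.02962 L = 0.0966 M.

0.0966 M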